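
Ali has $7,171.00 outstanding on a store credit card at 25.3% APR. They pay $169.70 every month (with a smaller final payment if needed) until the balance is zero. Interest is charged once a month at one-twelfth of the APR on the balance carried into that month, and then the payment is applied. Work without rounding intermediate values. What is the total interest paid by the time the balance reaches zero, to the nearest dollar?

$10,850

Monthly rate r = 25.3%/12 = 2.10833% = 0.0210833.
Payoff takes n = ⌈−ln(1 − rB₀/P)/ln(1+r)⌉ = ⌈106.194⌉ = 107 payments; the last is $33.17.
Total paid = 106·$169.70 + $33.17 = $18,021.37.
Total interest = total paid − principal = $18,021.37 − $7,171.00 = $10,850.37.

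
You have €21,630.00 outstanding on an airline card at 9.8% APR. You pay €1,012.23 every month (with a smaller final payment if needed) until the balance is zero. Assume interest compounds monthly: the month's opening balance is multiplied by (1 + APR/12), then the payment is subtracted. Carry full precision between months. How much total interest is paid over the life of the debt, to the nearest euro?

Monthly rate r = 9.8%/12 = 0.816667% = 0.00816667.
Payoff takes n = ⌈−ln(1 − rB₀/P)/ln(1+r)⌉ = ⌈23.579⌉ = 24 payments; the last is €586.99.
Total paid = 23·€1,012.23 + €586.99 = €23,868.28.
Total interest = total paid − principal = €23,868.28 − €21,630.00 = €2,238.28.

€2,238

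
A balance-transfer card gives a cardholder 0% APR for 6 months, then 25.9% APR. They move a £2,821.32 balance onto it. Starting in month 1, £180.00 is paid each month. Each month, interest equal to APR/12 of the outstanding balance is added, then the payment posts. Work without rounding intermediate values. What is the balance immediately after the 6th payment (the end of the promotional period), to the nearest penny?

Promo months 1–6 at r₀ = 0%/12 = 0; months 7+ at r₁ = 25.9%/12 = 0.0215833.
After month 6 (no interest yet): B = £2,821.32 − 6·£180.00 = £1,741.32.

£1,741.32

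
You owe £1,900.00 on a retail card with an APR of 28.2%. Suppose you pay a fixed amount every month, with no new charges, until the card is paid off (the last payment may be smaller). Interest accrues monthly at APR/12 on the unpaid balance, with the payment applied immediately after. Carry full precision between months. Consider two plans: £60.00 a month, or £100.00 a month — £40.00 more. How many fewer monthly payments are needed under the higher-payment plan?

33 fewer payments

Monthly rate r = 28.2%/12 = 2.35% = 0.0235.
At £60.00/mo: n = ⌈−ln(1 − rB₀/P)/ln(1+r)⌉ = 59 payments (last £41.47); total interest = total paid − £1,900.00 = £1,621.47.
At £100.00/mo: 26 payments (last £46.74); total interest £646.74.
Payments saved = 59 − 26 = 33.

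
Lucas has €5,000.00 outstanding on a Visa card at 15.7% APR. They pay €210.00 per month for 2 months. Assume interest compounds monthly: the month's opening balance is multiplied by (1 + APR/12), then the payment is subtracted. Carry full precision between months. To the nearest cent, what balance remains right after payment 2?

€4,708.94

Monthly rate r = 15.7%/12 = 1.30833% = 0.0130833.
Each month: B ← B·(1+r) − €210.00.
Month 1: interest €65.42; balance after payment €4,855.42.
Month 2: interest €63.53; balance after payment €4,708.94.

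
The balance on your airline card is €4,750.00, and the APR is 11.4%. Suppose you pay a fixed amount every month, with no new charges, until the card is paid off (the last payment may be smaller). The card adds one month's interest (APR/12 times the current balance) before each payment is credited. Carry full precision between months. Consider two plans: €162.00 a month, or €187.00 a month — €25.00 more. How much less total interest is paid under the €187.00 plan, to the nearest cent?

€132.17

Monthly rate r = 11.4%/12 = 0.95% = 0.0095.
At €162.00/mo: n = ⌈−ln(1 − rB₀/P)/ln(1+r)⌉ = 35 payments (last €86.13); total interest = total paid − €4,750.00 = €844.13.
At €187.00/mo: 30 payments (last €38.96); total interest €711.96.
Interest saved = €844.13 − €711.96 = €132.17.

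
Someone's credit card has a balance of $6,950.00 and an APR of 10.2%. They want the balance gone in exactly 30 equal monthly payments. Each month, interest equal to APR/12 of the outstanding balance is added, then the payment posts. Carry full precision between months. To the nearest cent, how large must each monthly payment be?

$263.44

Monthly rate r = 10.2%/12 = 0.85% = 0.0085.
Level-payment amortization: P = B₀·r / (1 − (1+r)^(−n)) = 6950.00·0.0085 / (1 − 1.0085^(−30)).
Denominator 1 − (1+r)^(−30) = 0.224247965.
P = 59.075 / 0.224247965 ≈ 263.44.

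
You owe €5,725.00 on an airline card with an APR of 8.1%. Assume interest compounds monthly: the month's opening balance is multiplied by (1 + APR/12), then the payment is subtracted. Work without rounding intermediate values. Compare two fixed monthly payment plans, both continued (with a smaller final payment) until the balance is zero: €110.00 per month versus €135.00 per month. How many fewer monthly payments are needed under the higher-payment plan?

14 fewer payments

Monthly rate r = 8.1%/12 = 0.675% = 0.00675.
At €110.00/mo: n = ⌈−ln(1 − rB₀/P)/ln(1+r)⌉ = 65 payments (last €36.82); total interest = total paid − €5,725.00 = €1,351.82.
At €135.00/mo: 51 payments (last €17.24); total interest €1,042.24.
Payments saved = 65 − 51 = 14.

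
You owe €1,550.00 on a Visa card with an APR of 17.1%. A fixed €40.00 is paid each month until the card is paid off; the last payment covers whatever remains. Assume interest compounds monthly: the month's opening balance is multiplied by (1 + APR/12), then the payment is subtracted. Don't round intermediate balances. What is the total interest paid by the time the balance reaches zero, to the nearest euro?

Monthly rate r = 17.1%/12 = 1.425% = 0.01425.
Payoff takes n = ⌈−ln(1 − rB₀/P)/ln(1+r)⌉ = ⌈56.778⌉ = 57 payments; the last is €31.18.
Total paid = 56·€40.00 + €31.18 = €2,271.18.
Total interest = total paid − principal = €2,271.18 − €1,550.00 = €721.18.

€721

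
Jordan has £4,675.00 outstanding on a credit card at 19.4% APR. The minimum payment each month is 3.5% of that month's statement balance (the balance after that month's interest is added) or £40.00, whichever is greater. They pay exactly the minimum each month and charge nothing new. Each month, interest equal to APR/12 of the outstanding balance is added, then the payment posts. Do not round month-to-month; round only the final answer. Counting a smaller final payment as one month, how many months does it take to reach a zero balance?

Monthly rate r = 19.4%/12 = 1.61667% = 0.0161667.
While 3.5% of the post-interest balance exceeds £40.00, each month B ← (B·(1+r))·(1 − 0.035), i.e. B shrinks by the factor (1+r)·0.965 = 0.9806.
This holds for months 1–73. Entering month 74 the balance is £1,118.71; 3.5% of the post-interest balance is now below £40.00, so the flat £40.00 minimum applies from here.
From month 74 a fixed £40.00 at rate r clears £1,118.71 in 38 more payments. Total: 73 + 38 = 111 months.

111 months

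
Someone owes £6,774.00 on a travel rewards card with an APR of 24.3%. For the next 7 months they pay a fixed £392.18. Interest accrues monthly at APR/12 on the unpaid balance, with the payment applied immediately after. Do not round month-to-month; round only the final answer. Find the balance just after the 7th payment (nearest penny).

£4,876.78

Monthly rate r = 24.3%/12 = 2.025% = 0.02025.
Each month: B ← B·(1+r) − £392.18.
Month 1: interest £137.17; balance after payment £6,518.99.
Month 2: interest £132.01; balance after payment £6,258.82.
Month 3: interest £126.74; balance after payment £5,993.38.
Month 4: interest £121.37; balance after payment £5,722.57.
Month 5: interest £115.88; balance after payment £5,446.27.
Month 6: interest £110.29; balance after payment £5,164.38.
Month 7: interest £104.58; balance after payment £4,876.78.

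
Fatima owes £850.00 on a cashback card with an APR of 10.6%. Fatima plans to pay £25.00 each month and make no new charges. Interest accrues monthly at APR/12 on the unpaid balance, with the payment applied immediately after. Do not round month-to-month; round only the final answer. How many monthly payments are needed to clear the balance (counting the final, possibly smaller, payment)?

41 payments

Monthly rate r = 10.6%/12 = 0.883333% = 0.00883333.
Recurrence: B ← B·(1+r) − £25.00.
Month 1: interest £7.51; balance after payment £832.51.
Month 2: interest £7.35; balance after payment £814.86.
Closed form: n = −ln(1 − rB₀/P)/ln(1+r) = −ln(0.69967)/ln(1.00883) ≈ 40.611, so the balance reaches zero during payment 41.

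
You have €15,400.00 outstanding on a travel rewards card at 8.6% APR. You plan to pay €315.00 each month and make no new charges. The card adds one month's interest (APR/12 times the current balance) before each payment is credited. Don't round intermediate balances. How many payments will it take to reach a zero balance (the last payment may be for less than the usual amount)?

Monthly rate r = 8.6%/12 = 0.716667% = 0.00716667.
Recurrence: B ← B·(1+r) − €315.00.
Month 1: interest €110.37; balance after payment €15,195.37.
Month 2: interest €108.90; balance after payment €14,989.27.
Closed form: n = −ln(1 − rB₀/P)/ln(1+r) = −ln(0.64963)/ln(1.00717) ≈ 60.404, so the balance reaches zero during payment 61.

61 months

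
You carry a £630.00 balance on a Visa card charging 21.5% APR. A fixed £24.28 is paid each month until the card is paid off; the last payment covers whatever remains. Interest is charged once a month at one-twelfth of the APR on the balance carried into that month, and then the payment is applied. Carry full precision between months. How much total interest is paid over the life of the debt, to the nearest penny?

£224.96

Monthly rate r = 21.5%/12 = 1.79167% = 0.0179167.
Payoff takes n = ⌈−ln(1 − rB₀/P)/ln(1+r)⌉ = ⌈35.211⌉ = 36 payments; the last is £5.16.
Total paid = 35·£24.28 + £5.16 = £854.96.
Total interest = total paid − principal = £854.96 − £630.00 = £224.96.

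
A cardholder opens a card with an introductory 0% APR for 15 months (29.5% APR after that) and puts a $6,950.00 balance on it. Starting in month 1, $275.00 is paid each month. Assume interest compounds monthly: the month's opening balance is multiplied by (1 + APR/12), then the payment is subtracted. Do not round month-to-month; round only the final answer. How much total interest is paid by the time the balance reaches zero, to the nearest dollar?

$471

Promo months 1–15 at r₀ = 0%/12 = 0; months 16+ at r₁ = 29.5%/12 = 0.0245833.
After month 15 (no interest yet): B = $6,950.00 − 15·$275.00 = $2,825.00.
Then at r₁ with $275.00/mo: n₂ = −ln(1 − r₁·B/P)/ln(1+r₁) ≈ 11.99 → 12 more payments.
Total paid = 26·$275.00 + $270.96 = $7,420.96; interest = $7,420.96 − $6,950.00 = $470.96.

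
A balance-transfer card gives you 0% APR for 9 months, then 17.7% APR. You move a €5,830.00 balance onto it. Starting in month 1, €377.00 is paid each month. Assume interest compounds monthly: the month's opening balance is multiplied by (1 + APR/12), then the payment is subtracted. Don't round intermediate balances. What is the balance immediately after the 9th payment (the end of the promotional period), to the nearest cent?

€2,437.00

Promo months 1–9 at r₀ = 0%/12 = 0; months 10+ at r₁ = 17.7%/12 = 0.01475.
After month 9 (no interest yet): B = €5,830.00 − 9·€377.00 = €2,437.00.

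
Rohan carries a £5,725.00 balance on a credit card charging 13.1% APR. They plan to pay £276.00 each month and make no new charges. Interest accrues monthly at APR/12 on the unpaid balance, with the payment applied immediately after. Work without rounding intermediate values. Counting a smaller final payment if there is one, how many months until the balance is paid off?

24 months

Monthly rate r = 13.1%/12 = 1.09167% = 0.0109167.
Recurrence: B ← B·(1+r) − £276.00.
Month 1: interest £62.50; balance after payment £5,511.50.
Month 2: interest £60.17; balance after payment £5,295.67.
Closed form: n = −ln(1 − rB₀/P)/ln(1+r) = −ln(0.77356)/ln(1.01092) ≈ 23.648, so the balance reaches zero during payment 24.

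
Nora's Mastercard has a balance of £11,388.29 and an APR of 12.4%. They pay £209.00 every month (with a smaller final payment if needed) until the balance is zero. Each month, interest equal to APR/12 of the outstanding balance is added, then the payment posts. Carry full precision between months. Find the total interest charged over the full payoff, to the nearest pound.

Monthly rate r = 12.4%/12 = 1.03333% = 0.0103333.
Payoff takes n = ⌈−ln(1 − rB₀/P)/ln(1+r)⌉ = ⌈80.538⌉ = 81 payments; the last is £112.67.
Total paid = 80·£209.00 + £112.67 = £16,832.67.
Total interest = total paid − principal = £16,832.67 − £11,388.29 = £5,444.38.

£5,444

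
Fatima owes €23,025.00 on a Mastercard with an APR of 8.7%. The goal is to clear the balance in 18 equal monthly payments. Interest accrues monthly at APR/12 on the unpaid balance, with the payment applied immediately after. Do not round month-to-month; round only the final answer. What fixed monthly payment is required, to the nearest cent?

€1,369.07

Monthly rate r = 8.7%/12 = 0.725% = 0.00725.
Level-payment amortization: P = B₀·r / (1 − (1+r)^(−n)) = 23025.00·0.00725 / (1 − 1.00725^(−18)).
Denominator 1 − (1+r)^(−18) = 0.121930219.
P = 166.931 / 0.121930219 ≈ 1369.07.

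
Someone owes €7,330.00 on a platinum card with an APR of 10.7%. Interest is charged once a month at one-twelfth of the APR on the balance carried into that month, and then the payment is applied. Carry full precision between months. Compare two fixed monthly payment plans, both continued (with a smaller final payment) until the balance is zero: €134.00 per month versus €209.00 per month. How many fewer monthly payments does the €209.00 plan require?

Monthly rate r = 10.7%/12 = 0.891667% = 0.00891667.
At €134.00/mo: n = ⌈−ln(1 − rB₀/P)/ln(1+r)⌉ = 76 payments (last €47.93); total interest = total paid − €7,330.00 = €2,767.93.
At €209.00/mo: 43 payments (last €51.45); total interest €1,499.45.
Payments saved = 76 − 43 = 33.

33 fewer payments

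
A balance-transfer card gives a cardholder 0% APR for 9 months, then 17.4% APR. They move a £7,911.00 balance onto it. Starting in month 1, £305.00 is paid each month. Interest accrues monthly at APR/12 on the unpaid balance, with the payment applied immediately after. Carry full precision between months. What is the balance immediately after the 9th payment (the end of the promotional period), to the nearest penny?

Promo months 1–9 at r₀ = 0%/12 = 0; months 10+ at r₁ = 17.4%/12 = 0.0145.
After month 9 (no interest yet): B = £7,911.00 − 9·£305.00 = £5,166.00.

£5,166.00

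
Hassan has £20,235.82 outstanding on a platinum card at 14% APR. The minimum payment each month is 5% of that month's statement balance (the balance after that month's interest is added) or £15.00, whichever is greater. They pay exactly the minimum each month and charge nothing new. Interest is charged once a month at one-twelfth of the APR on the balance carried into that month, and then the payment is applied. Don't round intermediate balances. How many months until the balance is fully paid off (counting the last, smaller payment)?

Monthly rate r = 14%/12 = 1.16667% = 0.0116667.
While 5% of the post-interest balance exceeds £15.00, each month B ← (B·(1+r))·(1 − 0.05), i.e. B shrinks by the factor (1+r)·0.95 = 0.96108.
This holds for months 1–107. Entering month 108 the balance is £289.44; 5% of the post-interest balance is now below £15.00, so the flat £15.00 minimum applies from here.
From month 108 a fixed £15.00 at rate r clears £289.44 in 22 more payments. Total: 107 + 22 = 129 months.

129 months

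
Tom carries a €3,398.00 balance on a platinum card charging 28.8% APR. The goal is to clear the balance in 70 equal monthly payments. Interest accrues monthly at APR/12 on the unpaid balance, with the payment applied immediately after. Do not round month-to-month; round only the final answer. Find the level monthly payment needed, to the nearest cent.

€100.70

Monthly rate r = 28.8%/12 = 2.4% = 0.024.
Level-payment amortization: P = B₀·r / (1 − (1+r)^(−n)) = 3398.00·0.024 / (1 − 1.024^(−70)).
Denominator 1 − (1+r)^(−70) = 0.809890843.
P = 81.552 / 0.809890843 ≈ 100.70.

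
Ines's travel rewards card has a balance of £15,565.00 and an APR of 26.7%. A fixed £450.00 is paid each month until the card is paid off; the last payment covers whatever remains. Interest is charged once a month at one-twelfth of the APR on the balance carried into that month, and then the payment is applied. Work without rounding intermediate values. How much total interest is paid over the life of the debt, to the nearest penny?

£14,453.99

Monthly rate r = 26.7%/12 = 2.225% = 0.02225.
Payoff takes n = ⌈−ln(1 − rB₀/P)/ln(1+r)⌉ = ⌈66.707⌉ = 67 payments; the last is £318.99.
Total paid = 66·£450.00 + £318.99 = £30,018.99.
Total interest = total paid − principal = £30,018.99 − £15,565.00 = £14,453.99.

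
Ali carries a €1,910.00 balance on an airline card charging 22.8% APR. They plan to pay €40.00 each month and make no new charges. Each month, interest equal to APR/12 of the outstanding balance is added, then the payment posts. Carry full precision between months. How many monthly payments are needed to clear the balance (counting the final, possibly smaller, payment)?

127 months

Monthly rate r = 22.8%/12 = 1.9% = 0.019.
Recurrence: B ← B·(1+r) − €40.00.
Month 1: interest €36.29; balance after payment €1,906.29.
Month 2: interest €36.22; balance after payment €1,902.51.
Closed form: n = −ln(1 − rB₀/P)/ln(1+r) = −ln(0.09275)/ln(1.019) ≈ 126.335, so the balance reaches zero during payment 127.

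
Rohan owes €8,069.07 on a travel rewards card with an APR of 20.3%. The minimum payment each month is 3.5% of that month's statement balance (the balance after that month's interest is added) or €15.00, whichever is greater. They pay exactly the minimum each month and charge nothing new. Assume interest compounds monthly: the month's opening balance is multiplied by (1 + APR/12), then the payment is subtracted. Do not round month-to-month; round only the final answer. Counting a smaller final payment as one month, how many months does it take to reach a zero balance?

196 months

Monthly rate r = 20.3%/12 = 1.69167% = 0.0169167.
While 3.5% of the post-interest balance exceeds €15.00, each month B ← (B·(1+r))·(1 − 0.035), i.e. B shrinks by the factor (1+r)·0.965 = 0.98132.
This holds for months 1–157. Entering month 158 the balance is €418.23; 3.5% of the post-interest balance is now below €15.00, so the flat €15.00 minimum applies from here.
From month 158 a fixed €15.00 at rate r clears €418.23 in 39 more payments. Total: 157 + 39 = 196 months.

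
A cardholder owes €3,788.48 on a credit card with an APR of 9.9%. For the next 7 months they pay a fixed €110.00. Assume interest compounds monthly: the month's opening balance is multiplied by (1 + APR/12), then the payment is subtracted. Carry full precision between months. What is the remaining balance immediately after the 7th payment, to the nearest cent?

€3,223.43

Monthly rate r = 9.9%/12 = 0.825% = 0.00825.
Each month: B ← B·(1+r) − €110.00.
Month 1: interest €31.25; balance after payment €3,709.73.
Month 2: interest €30.61; balance after payment €3,630.34.
Month 3: interest €29.95; balance after payment €3,550.29.
Month 4: interest €29.29; balance after payment €3,469.58.
Month 5: interest €28.62; balance after payment €3,388.20.
Month 6: interest €27.95; balance after payment €3,306.16.
Month 7: interest €27.28; balance after payment €3,223.43.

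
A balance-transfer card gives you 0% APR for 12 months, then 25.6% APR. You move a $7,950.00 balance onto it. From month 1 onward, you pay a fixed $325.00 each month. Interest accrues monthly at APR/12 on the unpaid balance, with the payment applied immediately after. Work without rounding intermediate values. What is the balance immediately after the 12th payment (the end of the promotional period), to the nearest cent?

$4,050.00

Promo months 1–12 at r₀ = 0%/12 = 0; months 13+ at r₁ = 25.6%/12 = 0.0213333.
After month 12 (no interest yet): B = $7,950.00 − 12·$325.00 = $4,050.00.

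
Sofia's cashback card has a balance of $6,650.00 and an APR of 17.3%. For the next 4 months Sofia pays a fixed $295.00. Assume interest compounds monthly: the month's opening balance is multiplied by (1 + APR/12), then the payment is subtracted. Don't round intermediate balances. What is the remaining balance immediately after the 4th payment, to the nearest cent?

Monthly rate r = 17.3%/12 = 1.44167% = 0.0144167.
Each month: B ← B·(1+r) − $295.00.
Month 1: interest $95.87; balance after payment $6,450.87.
Month 2: interest $93.00; balance after payment $6,248.87.
Month 3: interest $90.09; balance after payment $6,043.96.
Month 4: interest $87.13; balance after payment $5,836.09.

$5,836.09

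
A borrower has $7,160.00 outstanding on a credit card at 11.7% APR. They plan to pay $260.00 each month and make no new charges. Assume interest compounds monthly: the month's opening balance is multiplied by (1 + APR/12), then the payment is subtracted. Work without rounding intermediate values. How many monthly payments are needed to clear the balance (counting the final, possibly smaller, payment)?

Monthly rate r = 11.7%/12 = 0.975% = 0.00975.
Recurrence: B ← B·(1+r) − $260.00.
Month 1: interest $69.81; balance after payment $6,969.81.
Month 2: interest $67.96; balance after payment $6,777.77.
Closed form: n = −ln(1 − rB₀/P)/ln(1+r) = −ln(0.7315)/ln(1.00975) ≈ 32.224, so the balance reaches zero during payment 33.

33 months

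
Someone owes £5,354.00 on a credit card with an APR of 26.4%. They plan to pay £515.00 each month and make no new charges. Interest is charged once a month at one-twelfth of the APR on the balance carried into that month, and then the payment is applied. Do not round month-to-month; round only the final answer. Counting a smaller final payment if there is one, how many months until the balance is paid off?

12 months

Monthly rate r = 26.4%/12 = 2.2% = 0.022.
Recurrence: B ← B·(1+r) − £515.00.
Month 1: interest £117.79; balance after payment £4,956.79.
Month 2: interest £109.05; balance after payment £4,550.84.
Closed form: n = −ln(1 − rB₀/P)/ln(1+r) = −ln(0.77129)/ln(1.022) ≈ 11.934, so the balance reaches zero during payment 12.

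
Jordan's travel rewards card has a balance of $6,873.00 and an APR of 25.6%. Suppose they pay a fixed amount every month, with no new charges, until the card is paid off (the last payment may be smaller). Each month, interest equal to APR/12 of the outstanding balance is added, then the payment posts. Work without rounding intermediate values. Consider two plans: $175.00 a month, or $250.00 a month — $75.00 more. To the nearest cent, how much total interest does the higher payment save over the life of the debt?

Monthly rate r = 25.6%/12 = 2.13333% = 0.0213333.
At $175.00/mo: n = ⌈−ln(1 − rB₀/P)/ln(1+r)⌉ = 87 payments (last $32.37); total interest = total paid − $6,873.00 = $8,209.37.
At $250.00/mo: 42 payments (last $209.05); total interest $3,586.05.
Interest saved = $8,209.37 − $3,586.05 = $4,623.32.

$4,623.32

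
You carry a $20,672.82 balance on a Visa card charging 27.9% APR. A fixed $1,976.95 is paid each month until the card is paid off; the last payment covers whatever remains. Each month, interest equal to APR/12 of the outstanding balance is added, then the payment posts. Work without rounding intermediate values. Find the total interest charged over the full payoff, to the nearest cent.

Monthly rate r = 27.9%/12 = 2.325% = 0.02325.
Payoff takes n = ⌈−ln(1 − rB₀/P)/ln(1+r)⌉ = ⌈12.120⌉ = 13 payments; the last is $238.87.
Total paid = 12·$1,976.95 + $238.87 = $23,962.27.
Total interest = total paid − principal = $23,962.27 − $20,672.82 = $3,289.45.

$3,289.45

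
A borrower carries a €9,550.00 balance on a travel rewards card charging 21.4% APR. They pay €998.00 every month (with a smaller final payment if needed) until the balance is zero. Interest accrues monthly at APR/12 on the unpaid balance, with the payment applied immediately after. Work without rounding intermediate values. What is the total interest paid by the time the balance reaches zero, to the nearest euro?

€1,017

Monthly rate r = 21.4%/12 = 1.78333% = 0.0178333.
Payoff takes n = ⌈−ln(1 − rB₀/P)/ln(1+r)⌉ = ⌈10.586⌉ = 11 payments; the last is €586.54.
Total paid = 10·€998.00 + €586.54 = €10,566.54.
Total interest = total paid − principal = €10,566.54 − €9,550.00 = €1,016.54.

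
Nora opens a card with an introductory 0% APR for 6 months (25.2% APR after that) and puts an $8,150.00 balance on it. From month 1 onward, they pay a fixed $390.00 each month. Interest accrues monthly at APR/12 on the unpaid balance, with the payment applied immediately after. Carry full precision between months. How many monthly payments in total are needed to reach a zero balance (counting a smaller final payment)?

Promo months 1–6 at r₀ = 0%/12 = 0; months 7+ at r₁ = 25.2%/12 = 0.021.
After month 6 (no interest yet): B = $8,150.00 − 6·$390.00 = $5,810.00.
Then at r₁ with $390.00/mo: n₂ = −ln(1 − r₁·B/P)/ln(1+r₁) ≈ 18.05 → 19 more payments.

25 payments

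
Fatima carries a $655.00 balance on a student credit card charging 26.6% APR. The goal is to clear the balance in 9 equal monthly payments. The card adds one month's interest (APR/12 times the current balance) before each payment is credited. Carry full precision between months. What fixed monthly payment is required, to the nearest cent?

$81.08

Monthly rate r = 26.6%/12 = 2.21667% = 0.0221667.
Level-payment amortization: P = B₀·r / (1 − (1+r)^(−n)) = 655.00·0.0221667 / (1 − 1.02217^(−9)).
Denominator 1 − (1+r)^(−9) = 0.17907294.
P = 14.5192 / 0.17907294 ≈ 81.08.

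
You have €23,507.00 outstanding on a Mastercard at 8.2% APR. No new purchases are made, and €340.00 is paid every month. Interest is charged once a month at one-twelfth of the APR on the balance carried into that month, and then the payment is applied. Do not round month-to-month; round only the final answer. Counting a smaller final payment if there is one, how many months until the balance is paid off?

94 payments

Monthly rate r = 8.2%/12 = 0.683333% = 0.00683333.
Recurrence: B ← B·(1+r) − €340.00.
Month 1: interest €160.63; balance after payment €23,327.63.
Month 2: interest €159.41; balance after payment €23,147.04.
Closed form: n = −ln(1 − rB₀/P)/ln(1+r) = −ln(0.52756)/ln(1.00683) ≈ 93.905, so the balance reaches zero during payment 94.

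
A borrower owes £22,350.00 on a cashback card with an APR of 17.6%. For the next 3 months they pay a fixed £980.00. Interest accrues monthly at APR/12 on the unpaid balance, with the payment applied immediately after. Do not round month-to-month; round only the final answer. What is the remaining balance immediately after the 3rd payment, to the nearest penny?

£20,364.56

Monthly rate r = 17.6%/12 = 1.46667% = 0.0146667.
Each month: B ← B·(1+r) − £980.00.
Month 1: interest £327.80; balance after payment £21,697.80.
Month 2: interest £318.23; balance after payment £21,036.03.
Month 3: interest £308.53; balance after payment £20,364.56.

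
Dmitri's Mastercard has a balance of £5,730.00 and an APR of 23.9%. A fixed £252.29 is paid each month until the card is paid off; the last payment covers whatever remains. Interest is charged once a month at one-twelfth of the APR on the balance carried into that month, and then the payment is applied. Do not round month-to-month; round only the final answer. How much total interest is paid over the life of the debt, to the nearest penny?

£1,973.45

Monthly rate r = 23.9%/12 = 1.99167% = 0.0199167.
Payoff takes n = ⌈−ln(1 − rB₀/P)/ln(1+r)⌉ = ⌈30.532⌉ = 31 payments; the last is £134.75.
Total paid = 30·£252.29 + £134.75 = £7,703.45.
Total interest = total paid − principal = £7,703.45 − £5,730.00 = £1,973.45.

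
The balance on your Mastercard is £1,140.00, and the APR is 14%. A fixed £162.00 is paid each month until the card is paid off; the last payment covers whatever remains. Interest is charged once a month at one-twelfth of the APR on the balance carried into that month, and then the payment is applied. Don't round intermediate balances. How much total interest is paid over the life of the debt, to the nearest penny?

Monthly rate r = 14%/12 = 1.16667% = 0.0116667.
Payoff takes n = ⌈−ln(1 − rB₀/P)/ln(1+r)⌉ = ⌈7.386⌉ = 8 payments; the last is £62.67.
Total paid = 7·£162.00 + £62.67 = £1,196.67.
Total interest = total paid − principal = £1,196.67 − £1,140.00 = £56.67.

£56.67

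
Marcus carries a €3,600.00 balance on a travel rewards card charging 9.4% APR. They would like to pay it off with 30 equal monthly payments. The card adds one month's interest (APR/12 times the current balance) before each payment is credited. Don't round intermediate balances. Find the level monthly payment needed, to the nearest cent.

Monthly rate r = 9.4%/12 = 0.783333% = 0.00783333.
Level-payment amortization: P = B₀·r / (1 − (1+r)^(−n)) = 3600.00·0.00783333 / (1 − 1.00783^(−30)).
Denominator 1 − (1+r)^(−30) = 0.208704942.
P = 28.2 / 0.208704942 ≈ 135.12.

€135.12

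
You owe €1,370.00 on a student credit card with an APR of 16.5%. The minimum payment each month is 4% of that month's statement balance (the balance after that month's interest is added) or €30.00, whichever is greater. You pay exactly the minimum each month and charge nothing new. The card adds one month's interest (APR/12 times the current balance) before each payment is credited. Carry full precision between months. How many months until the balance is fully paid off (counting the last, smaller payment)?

54 months

Monthly rate r = 16.5%/12 = 1.375% = 0.01375.
While 4% of the post-interest balance exceeds €30.00, each month B ← (B·(1+r))·(1 − 0.04), i.e. B shrinks by the factor (1+r)·0.96 = 0.9732.
This holds for months 1–23. Entering month 24 the balance is €733.45; 4% of the post-interest balance is now below €30.00, so the flat €30.00 minimum applies from here.
From month 24 a fixed €30.00 at rate r clears €733.45 in 31 more payments. Total: 23 + 31 = 54 months.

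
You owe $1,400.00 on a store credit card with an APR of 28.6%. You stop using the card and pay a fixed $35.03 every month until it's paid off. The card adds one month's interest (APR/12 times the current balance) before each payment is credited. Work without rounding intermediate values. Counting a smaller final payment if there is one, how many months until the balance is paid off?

130 payments

Monthly rate r = 28.6%/12 = 2.38333% = 0.0238333.
Recurrence: B ← B·(1+r) − $35.03.
Month 1: interest $33.37; balance after payment $1,398.34.
Month 2: interest $33.33; balance after payment $1,396.63.
Closed form: n = −ln(1 − rB₀/P)/ln(1+r) = −ln(0.047483)/ln(1.02383) ≈ 129.380, so the balance reaches zero during payment 130.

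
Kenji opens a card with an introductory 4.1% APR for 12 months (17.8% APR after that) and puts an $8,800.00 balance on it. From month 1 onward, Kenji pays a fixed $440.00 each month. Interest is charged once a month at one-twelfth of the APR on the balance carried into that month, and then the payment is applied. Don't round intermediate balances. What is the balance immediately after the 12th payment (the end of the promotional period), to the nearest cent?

Promo months 1–12 at r₀ = 4.1%/12 = 0.00341667; months 13+ at r₁ = 17.8%/12 = 0.0148333.
After month 12: iterate B ← B·(1+r₀) − $440.00 for 12 months → $3,787.30.

$3,787.30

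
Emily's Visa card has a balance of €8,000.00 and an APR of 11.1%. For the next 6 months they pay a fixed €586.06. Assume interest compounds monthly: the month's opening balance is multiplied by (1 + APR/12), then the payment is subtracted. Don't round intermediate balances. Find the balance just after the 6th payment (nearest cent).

€4,855.71

Monthly rate r = 11.1%/12 = 0.925% = 0.00925.
Each month: B ← B·(1+r) − €586.06.
Month 1: interest €74.00; balance after payment €7,487.94.
Month 2: interest €69.26; balance after payment €6,971.14.
Month 3: interest €64.48; balance after payment €6,449.57.
Month 4: interest €59.66; balance after payment €5,923.17.
Month 5: interest €54.79; balance after payment €5,391.89.
Month 6: interest €49.88; balance after payment €4,855.71.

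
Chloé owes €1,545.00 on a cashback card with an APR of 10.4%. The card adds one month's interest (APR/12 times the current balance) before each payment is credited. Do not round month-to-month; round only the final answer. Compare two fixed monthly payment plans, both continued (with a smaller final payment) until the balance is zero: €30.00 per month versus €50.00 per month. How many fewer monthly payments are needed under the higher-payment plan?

Monthly rate r = 10.4%/12 = 0.866667% = 0.00866667.
At €30.00/mo: n = ⌈−ln(1 − rB₀/P)/ln(1+r)⌉ = 69 payments (last €15.32); total interest = total paid − €1,545.00 = €510.32.
At €50.00/mo: 37 payments (last €6.08); total interest €261.08.
Payments saved = 69 − 37 = 32.

32 fewer payments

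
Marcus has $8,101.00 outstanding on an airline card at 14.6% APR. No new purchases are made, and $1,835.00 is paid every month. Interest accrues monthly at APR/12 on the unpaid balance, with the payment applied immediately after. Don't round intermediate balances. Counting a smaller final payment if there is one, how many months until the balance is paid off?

Monthly rate r = 14.6%/12 = 1.21667% = 0.0121667.
Recurrence: B ← B·(1+r) − $1,835.00.
Month 1: interest $98.56; balance after payment $6,364.56.
Month 2: interest $77.44; balance after payment $4,607.00.
Month 3: interest $56.05; balance after payment $2,828.05.
Month 4: interest $34.41; balance after payment $1,027.46.
Month 5: interest $12.50; balance after payment $0.00.

5 payments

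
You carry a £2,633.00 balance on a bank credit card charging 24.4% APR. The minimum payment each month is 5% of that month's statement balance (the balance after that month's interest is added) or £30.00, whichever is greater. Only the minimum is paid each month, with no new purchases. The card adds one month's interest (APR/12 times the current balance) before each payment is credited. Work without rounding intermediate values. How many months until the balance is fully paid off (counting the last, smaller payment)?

74 months

Monthly rate r = 24.4%/12 = 2.03333% = 0.0203333.
While 5% of the post-interest balance exceeds £30.00, each month B ← (B·(1+r))·(1 − 0.05), i.e. B shrinks by the factor (1+r)·0.95 = 0.96932.
This holds for months 1–49. Entering month 50 the balance is £571.83; 5% of the post-interest balance is now below £30.00, so the flat £30.00 minimum applies from here.
From month 50 a fixed £30.00 at rate r clears £571.83 in 25 more payments. Total: 49 + 25 = 74 months.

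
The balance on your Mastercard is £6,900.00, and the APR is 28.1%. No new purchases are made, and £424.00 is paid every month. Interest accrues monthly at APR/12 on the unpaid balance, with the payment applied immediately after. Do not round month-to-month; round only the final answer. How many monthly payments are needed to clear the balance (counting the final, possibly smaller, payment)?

Monthly rate r = 28.1%/12 = 2.34167% = 0.0234167.
Recurrence: B ← B·(1+r) − £424.00.
Month 1: interest £161.58; balance after payment £6,637.57.
Month 2: interest £155.43; balance after payment £6,369.00.
Closed form: n = −ln(1 − rB₀/P)/ln(1+r) = −ln(0.61893)/ln(1.02342) ≈ 20.727, so the balance reaches zero during payment 21.

21 payments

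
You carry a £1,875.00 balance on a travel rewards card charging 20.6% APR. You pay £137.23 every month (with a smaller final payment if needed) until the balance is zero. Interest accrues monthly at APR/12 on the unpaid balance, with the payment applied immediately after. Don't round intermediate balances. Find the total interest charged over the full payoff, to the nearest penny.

Monthly rate r = 20.6%/12 = 1.71667% = 0.0171667.
Payoff takes n = ⌈−ln(1 − rB₀/P)/ln(1+r)⌉ = ⌈15.704⌉ = 16 payments; the last is £96.82.
Total paid = 15·£137.23 + £96.82 = £2,155.27.
Total interest = total paid − principal = £2,155.27 − £1,875.00 = £280.27.

£280.27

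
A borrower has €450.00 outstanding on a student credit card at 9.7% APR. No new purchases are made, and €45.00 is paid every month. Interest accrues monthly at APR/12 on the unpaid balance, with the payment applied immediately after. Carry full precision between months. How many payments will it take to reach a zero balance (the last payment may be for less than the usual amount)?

Monthly rate r = 9.7%/12 = 0.808333% = 0.00808333.
Recurrence: B ← B·(1+r) − €45.00.
Month 1: interest €3.64; balance after payment €408.64.
Month 2: interest €3.30; balance after payment €366.94.
Closed form: n = −ln(1 − rB₀/P)/ln(1+r) = −ln(0.91917)/ln(1.00808) ≈ 10.469, so the balance reaches zero during payment 11.

11 payments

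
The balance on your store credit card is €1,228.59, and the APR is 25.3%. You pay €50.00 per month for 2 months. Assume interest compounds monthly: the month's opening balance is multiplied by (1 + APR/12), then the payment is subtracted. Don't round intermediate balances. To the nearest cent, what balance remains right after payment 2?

Monthly rate r = 25.3%/12 = 2.10833% = 0.0210833.
Each month: B ← B·(1+r) − €50.00.
Month 1: interest €25.90; balance after payment €1,204.49.
Month 2: interest €25.39; balance after payment €1,179.89.

€1,179.89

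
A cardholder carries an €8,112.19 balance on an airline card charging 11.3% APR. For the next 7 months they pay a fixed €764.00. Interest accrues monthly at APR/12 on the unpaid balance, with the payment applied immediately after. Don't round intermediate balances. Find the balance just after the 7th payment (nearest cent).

Monthly rate r = 11.3%/12 = 0.941667% = 0.00941667.
Each month: B ← B·(1+r) − €764.00.
Month 1: interest €76.39; balance after payment €7,424.58.
Month 2: interest €69.91; balance after payment €6,730.49.
Month 3: interest €63.38; balance after payment €6,029.87.
Month 4: interest €56.78; balance after payment €5,322.65.
Month 5: interest €50.12; balance after payment €4,608.78.
Month 6: interest €43.40; balance after payment €3,888.18.
Month 7: interest €36.61; balance after payment €3,160.79.

€3,160.79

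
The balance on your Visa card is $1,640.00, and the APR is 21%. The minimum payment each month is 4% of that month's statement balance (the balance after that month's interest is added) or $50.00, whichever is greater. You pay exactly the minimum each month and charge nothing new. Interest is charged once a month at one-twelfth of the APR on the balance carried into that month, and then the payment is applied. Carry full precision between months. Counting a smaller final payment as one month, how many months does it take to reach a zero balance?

Monthly rate r = 21%/12 = 1.75% = 0.0175.
While 4% of the post-interest balance exceeds $50.00, each month B ← (B·(1+r))·(1 − 0.04), i.e. B shrinks by the factor (1+r)·0.96 = 0.9768.
This holds for months 1–13. Entering month 14 the balance is $1,208.70; 4% of the post-interest balance is now below $50.00, so the flat $50.00 minimum applies from here.
From month 14 a fixed $50.00 at rate r clears $1,208.70 in 32 more payments. Total: 13 + 32 = 45 months.

45 months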